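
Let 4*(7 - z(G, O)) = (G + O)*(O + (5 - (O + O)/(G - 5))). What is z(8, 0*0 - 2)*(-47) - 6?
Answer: -59/2 ≈ -29.500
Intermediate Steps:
z(G, O) = 7 - (G + O)*(5 + O - 2*O/(-5 + G))/4 (z(G, O) = 7 - (G + O)*(O + (5 - (O + O)/(G - 5)))/4 = 7 - (G + O)*(O + (5 - 2*O/(-5 + G)))/4 = 7 - (G + O)*(5 + O - 2*O/(-5 + G))/4)
z(8, 0*0 - 2)*(-47) - 6 = ((-140 - 5*8² + 7*(0*0 - 2)² + 25*(0*0 - 2) + 53*8 - 1*8*(0*0 - 2)² - 1*(0*0 - 2)*8² + 2*8*(0*0 - 2))/(4*(-5 + 8)))*(-47) - 6 = ((¼)*(-140 - 5*64 + 7*(0 - 2)² + 25*(0 - 2) + 424 - 1*8*(0 - 2)² - 1*(0 - 2)*64 + 2*8*(0 - 2))/3)*(-47) - 6 = ((¼)*(⅓)*(-140 - 320 + 7*(-2)² + 25*(-2) + 424 - 1*8*(-2)² - 1*(-2)*64 + 2*8*(-2)))*(-47) - 6 = ((¼)*(⅓)*(-140 - 320 + 7*4 - 50 + 424 - 1*8*4 + 128 - 32))*(-47) - 6 = ((¼)*(⅓)*(-140 - 320 + 28 - 50 + 424 - 32 + 128 - 32))*(-47) - 6 = ((¼)*(⅓)*6)*(-47) - 6 = (½)*(-47) - 6 = -47/2 - 6 = -59/2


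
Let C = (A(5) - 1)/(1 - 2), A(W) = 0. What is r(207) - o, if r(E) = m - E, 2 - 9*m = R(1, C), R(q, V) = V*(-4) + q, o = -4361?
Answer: 37391/9 ≈ 4154.6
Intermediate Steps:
C = 1 (C = (0 - 1)/(1 - 2) = -1/(-1) = -1*(-1) = 1)
R(q, V) = q - 4*V (R(q, V) = -4*V + q = q - 4*V)
m = 5/9 (m = 2/9 - (1 - 4*1)/9 = 2/9 - (1 - 4)/9 = 2/9 - 1/9*(-3) = 2/9 + 1/3 = 5/9 ≈ 0.55556)
r(E) = 5/9 - E
r(207) - o = (5/9 - 1*207) - 1*(-4361) = (5/9 - 207) + 4361 = -1858/9 + 4361 = 37391/9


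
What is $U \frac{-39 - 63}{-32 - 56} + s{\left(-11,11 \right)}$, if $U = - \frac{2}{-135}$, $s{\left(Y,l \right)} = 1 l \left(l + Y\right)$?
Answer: $\frac{17}{990} \approx 0.017172$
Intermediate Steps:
$s{\left(Y,l \right)} = l \left(Y + l\right)$
$U = \frac{2}{135}$ ($U = \left(-2\right) \left(- \frac{1}{135}\right) = \frac{2}{135} \approx 0.014815$)
$U \frac{-39 - 63}{-32 - 56} + s{\left(-11,11 \right)} = \frac{2 \frac{-39 - 63}{-32 - 56}}{135} + 11 \left(-11 + 11\right) = \frac{2 \left(- \frac{102}{-88}\right)}{135} + 11 \cdot 0 = \frac{2 \left(\left(-102\right) \left(- \frac{1}{88}\right)\right)}{135} + 0 = \frac{2}{135} \cdot \frac{51}{44} + 0 = \frac{17}{990} + 0 = \frac{17}{990}$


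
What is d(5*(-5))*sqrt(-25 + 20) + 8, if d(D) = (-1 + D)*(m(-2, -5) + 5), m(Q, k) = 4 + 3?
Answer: 8 - 312*I*sqrt(5) ≈ 8.0 - 697.65*I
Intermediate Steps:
m(Q, k) = 7
d(D) = -12 + 12*D (d(D) = (-1 + D)*(7 + 5) = (-1 + D)*12 = -12 + 12*D)
d(5*(-5))*sqrt(-25 + 20) + 8 = (-12 + 12*(5*(-5)))*sqrt(-25 + 20) + 8 = (-12 + 12*(-25))*sqrt(-5) + 8 = (-12 - 300)*(I*sqrt(5)) + 8 = -312*I*sqrt(5) + 8 = 8 - 312*I*sqrt(5)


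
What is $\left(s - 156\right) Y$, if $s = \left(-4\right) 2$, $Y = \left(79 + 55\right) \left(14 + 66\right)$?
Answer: $-1758080$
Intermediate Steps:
$Y = 10720$ ($Y = 134 \cdot 80 = 10720$)
$s = -8$
$\left(s - 156\right) Y = \left(-8 - 156\right) 10720 = \left(-164\right) 10720 = -1758080$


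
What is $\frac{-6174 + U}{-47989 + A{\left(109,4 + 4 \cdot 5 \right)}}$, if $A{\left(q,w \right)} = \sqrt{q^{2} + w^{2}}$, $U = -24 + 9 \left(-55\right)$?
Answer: $\frac{107063459}{767643888} + \frac{2231 \sqrt{12457}}{767643888} \approx 0.13979$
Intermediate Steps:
$U = -519$ ($U = -24 - 495 = -519$)
$\frac{-6174 + U}{-47989 + A{\left(109,4 + 4 \cdot 5 \right)}} = \frac{-6174 - 519}{-47989 + \sqrt{109^{2} + \left(4 + 4 \cdot 5\right)^{2}}} = - \frac{6693}{-47989 + \sqrt{11881 + \left(4 + 20\right)^{2}}} = - \frac{6693}{-47989 + \sqrt{11881 + 24^{2}}} = - \frac{6693}{-47989 + \sqrt{11881 + 576}} = - \frac{6693}{-47989 + \sqrt{12457}}$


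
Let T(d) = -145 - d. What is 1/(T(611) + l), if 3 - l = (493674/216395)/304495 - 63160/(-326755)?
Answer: -4306055518754275/3243292175465930449 ≈ -0.0013277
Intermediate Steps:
l = 12085796712301451/4306055518754275 (l = 3 - ((493674/216395)/304495 - 63160/(-326755)) = 3 - ((493674*(1/216395))*(1/304495) - 63160*(-1/326755)) = 3 - ((493674/216395)*(1/304495) + 12632/65351) = 3 - (493674/65891195525 + 12632/65351) = 3 - 1*832369843961374/4306055518754275 = 3 - 832369843961374/4306055518754275 = 12085796712301451/4306055518754275 ≈ 2.8067)
1/(T(611) + l) = 1/((-145 - 1*611) + 12085796712301451/4306055518754275) = 1/((-145 - 611) + 12085796712301451/4306055518754275) = 1/(-756 + 12085796712301451/4306055518754275) = 1/(-3243292175465930449/4306055518754275) = -4306055518754275/3243292175465930449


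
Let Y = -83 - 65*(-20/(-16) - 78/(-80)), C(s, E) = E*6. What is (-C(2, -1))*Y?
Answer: -5463/4 ≈ -1365.8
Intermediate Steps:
C(s, E) = 6*E
Y = -1821/8 (Y = -83 - 65*(-20*(-1/16) - 78*(-1/80)) = -83 - 65*(5/4 + 39/40) = -83 - 65*89/40 = -83 - 1157/8 = -1821/8 ≈ -227.63)
(-C(2, -1))*Y = -6*(-1)*(-1821/8) = -1*(-6)*(-1821/8) = 6*(-1821/8) = -5463/4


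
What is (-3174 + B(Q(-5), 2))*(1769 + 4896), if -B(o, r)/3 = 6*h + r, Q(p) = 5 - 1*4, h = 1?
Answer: -21314670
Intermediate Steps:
Q(p) = 1 (Q(p) = 5 - 4 = 1)
B(o, r) = -18 - 3*r (B(o, r) = -3*(6*1 + r) = -3*(6 + r) = -18 - 3*r)
(-3174 + B(Q(-5), 2))*(1769 + 4896) = (-3174 + (-18 - 3*2))*(1769 + 4896) = (-3174 + (-18 - 6))*6665 = (-3174 - 24)*6665 = -3198*6665 = -21314670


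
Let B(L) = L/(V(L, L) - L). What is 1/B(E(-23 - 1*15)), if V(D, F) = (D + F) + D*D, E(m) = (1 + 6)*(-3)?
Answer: -20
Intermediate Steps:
E(m) = -21 (E(m) = 7*(-3) = -21)
V(D, F) = D + F + D² (V(D, F) = (D + F) + D² = D + F + D²)
B(L) = L/(L + L²) (B(L) = L/((L + L + L²) - L) = L/((L² + 2*L) - L) = L/(L + L²))
1/B(E(-23 - 1*15)) = 1/(1/(1 - 21)) = 1/(1/(-20)) = 1/(-1/20) = -20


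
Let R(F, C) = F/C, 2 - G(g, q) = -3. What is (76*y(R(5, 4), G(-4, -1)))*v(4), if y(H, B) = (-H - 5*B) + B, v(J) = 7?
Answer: -11305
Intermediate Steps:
G(g, q) = 5 (G(g, q) = 2 - 1*(-3) = 2 + 3 = 5)
y(H, B) = -H - 4*B
(76*y(R(5, 4), G(-4, -1)))*v(4) = (76*(-5/4 - 4*5))*7 = (76*(-5/4 - 20))*7 = (76*(-85/4))*7 = -1615*7 = -11305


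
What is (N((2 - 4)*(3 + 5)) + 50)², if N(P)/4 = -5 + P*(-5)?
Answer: 122500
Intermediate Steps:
N(P) = -20 - 20*P (N(P) = 4*(-5 + P*(-5)) = 4*(-5 - 5*P) = -20 - 20*P)
(N((2 - 4)*(3 + 5)) + 50)² = ((-20 - 20*(2 - 4)*(3 + 5)) + 50)² = ((-20 - (-40)*8) + 50)² = ((-20 - 20*(-16)) + 50)² = ((-20 + 320) + 50)² = (300 + 50)² = 350² = 122500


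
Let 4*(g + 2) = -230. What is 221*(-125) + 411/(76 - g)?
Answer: -7485553/271 ≈ -27622.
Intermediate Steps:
g = -119/2 (g = -2 + (¼)*(-230) = -2 - 115/2 = -119/2 ≈ -59.500)
221*(-125) + 411/(76 - g) = 221*(-125) + 411/(76 - 1*(-119/2)) = -27625 + 411/(76 + 119/2) = -27625 + 411/(271/2) = -27625 + 411*(2/271) = -27625 + 822/271 = -7485553/271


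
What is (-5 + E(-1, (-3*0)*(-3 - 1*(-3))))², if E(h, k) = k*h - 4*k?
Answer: 25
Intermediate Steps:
E(h, k) = -4*k + h*k (E(h, k) = h*k - 4*k = -4*k + h*k)
(-5 + E(-1, (-3*0)*(-3 - 1*(-3))))² = (-5 + ((-3*0)*(-3 - 1*(-3)))*(-4 - 1))² = (-5 + (0*(-3 + 3))*(-5))² = (-5 + (0*0)*(-5))² = (-5 + 0*(-5))² = (-5 + 0)² = (-5)² = 25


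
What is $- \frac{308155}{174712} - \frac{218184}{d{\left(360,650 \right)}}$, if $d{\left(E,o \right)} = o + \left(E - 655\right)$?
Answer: $- \frac{38228758033}{62022760} \approx -616.37$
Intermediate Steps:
$d{\left(E,o \right)} = -655 + E + o$ ($d{\left(E,o \right)} = o + \left(-655 + E\right) = -655 + E + o$)
$- \frac{308155}{174712} - \frac{218184}{d{\left(360,650 \right)}} = - \frac{308155}{174712} - \frac{218184}{-655 + 360 + 650} = \left(-308155\right) \frac{1}{174712} - \frac{218184}{355} = - \frac{308155}{174712} - \frac{218184}{355} = - \frac{38228758033}{62022760}$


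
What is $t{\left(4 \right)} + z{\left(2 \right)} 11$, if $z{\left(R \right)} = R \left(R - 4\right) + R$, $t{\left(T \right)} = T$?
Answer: $-18$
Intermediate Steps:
$z{\left(R \right)} = R + R \left(-4 + R\right)$ ($z{\left(R \right)} = R \left(R - 4\right) + R = R \left(-4 + R\right) + R = R + R \left(-4 + R\right)$)
$t{\left(4 \right)} + z{\left(2 \right)} 11 = 4 + 2 \left(-3 + 2\right) 11 = 4 + 2 \left(-1\right) 11 = 4 - 22 = -18$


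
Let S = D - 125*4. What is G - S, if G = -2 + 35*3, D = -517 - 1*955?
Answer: 2075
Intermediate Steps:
D = -1472 (D = -517 - 955 = -1472)
S = -1972 (S = -1472 - 125*4 = -1472 - 1*500 = -1472 - 500 = -1972)
G = 103 (G = -2 + 105 = 103)
G - S = 103 - 1*(-1972) = 103 + 1972 = 2075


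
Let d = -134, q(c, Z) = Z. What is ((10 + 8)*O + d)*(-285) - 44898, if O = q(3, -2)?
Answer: 3552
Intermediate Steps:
O = -2
((10 + 8)*O + d)*(-285) - 44898 = ((10 + 8)*(-2) - 134)*(-285) - 44898 = (18*(-2) - 134)*(-285) - 44898 = (-36 - 134)*(-285) - 44898 = -170*(-285) - 44898 = 48450 - 44898 = 3552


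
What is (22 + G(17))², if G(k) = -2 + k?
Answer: 1369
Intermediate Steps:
(22 + G(17))² = (22 + (-2 + 17))² = (22 + 15)² = 37² = 1369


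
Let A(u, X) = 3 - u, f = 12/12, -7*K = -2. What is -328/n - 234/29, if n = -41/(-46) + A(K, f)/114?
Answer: -2348862/6409 ≈ -366.49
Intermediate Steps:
K = 2/7 (K = -1/7*(-2) = 2/7 ≈ 0.28571)
f = 1 (f = 12*(1/12) = 1)
n = 442/483 (n = -41/(-46) + (3 - 1*2/7)/114 = -41*(-1/46) + (3 - 2/7)*(1/114) = 41/46 + (19/7)*(1/114) = 41/46 + 1/42 = 442/483 ≈ 0.91511)
-328/n - 234/29 = -328/442/483 - 234/29 = -328*483/442 - 234*1/29 = -79212/221 - 234/29 = -2348862/6409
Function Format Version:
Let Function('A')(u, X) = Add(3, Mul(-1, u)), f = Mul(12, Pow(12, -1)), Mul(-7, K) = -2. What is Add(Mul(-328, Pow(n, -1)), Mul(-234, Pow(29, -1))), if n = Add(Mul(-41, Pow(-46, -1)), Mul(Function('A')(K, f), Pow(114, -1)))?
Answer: Rational(-2348862, 6409) ≈ -366.49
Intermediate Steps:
K = Rational(2, 7) (K = Mul(Rational(-1, 7), -2) = Rational(2, 7) ≈ 0.28571)
f = 1 (f = Mul(12, Rational(1, 12)) = 1)
n = Rational(442, 483) (n = Add(Mul(-41, Pow(-46, -1)), Mul(Add(3, Mul(-1, Rational(2, 7))), Pow(114, -1))) = Add(Mul(-41, Rational(-1, 46)), Mul(Add(3, Rational(-2, 7)), Rational(1, 114))) = Add(Rational(41, 46), Mul(Rational(19, 7), Rational(1, 114))) = Add(Rational(41, 46), Rational(1, 42)) = Rational(442, 483) ≈ 0.91511)
Add(Mul(-328, Pow(n, -1)), Mul(-234, Pow(29, -1))) = Add(Mul(-328, Pow(Rational(442, 483), -1)), Mul(-234, Pow(29, -1))) = Add(Mul(-328, Rational(483, 442)), Mul(-234, Rational(1, 29))) = Add(Rational(-79212, 221), Rational(-234, 29)) = Rational(-2348862, 6409)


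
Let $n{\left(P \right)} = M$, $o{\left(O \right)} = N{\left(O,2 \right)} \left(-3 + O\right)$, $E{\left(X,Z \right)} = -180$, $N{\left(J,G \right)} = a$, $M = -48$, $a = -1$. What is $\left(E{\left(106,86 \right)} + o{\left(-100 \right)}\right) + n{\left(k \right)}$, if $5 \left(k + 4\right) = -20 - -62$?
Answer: $-125$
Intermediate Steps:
$N{\left(J,G \right)} = -1$
$k = \frac{22}{5}$ ($k = -4 + \frac{-20 - -62}{5} = -4 + \frac{-20 + 62}{5} = -4 + \frac{1}{5} \cdot 42 = -4 + \frac{42}{5} = \frac{22}{5} \approx 4.4$)
$o{\left(O \right)} = 3 - O$ ($o{\left(O \right)} = - (-3 + O) = 3 - O$)
$n{\left(P \right)} = -48$
$\left(E{\left(106,86 \right)} + o{\left(-100 \right)}\right) + n{\left(k \right)} = \left(-180 + \left(3 - -100\right)\right) - 48 = \left(-180 + \left(3 + 100\right)\right) - 48 = \left(-180 + 103\right) - 48 = -77 - 48 = -125$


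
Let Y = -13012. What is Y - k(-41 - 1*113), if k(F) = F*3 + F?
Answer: -12396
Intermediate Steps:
k(F) = 4*F (k(F) = 3*F + F = 4*F)
Y - k(-41 - 1*113) = -13012 - 4*(-41 - 1*113) = -13012 - 4*(-41 - 113) = -13012 - 4*(-154) = -13012 - 1*(-616) = -13012 + 616 = -12396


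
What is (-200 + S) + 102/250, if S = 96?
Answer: -12949/125 ≈ -103.59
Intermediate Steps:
(-200 + S) + 102/250 = (-200 + 96) + 102/250 = -104 + 102*(1/250) = -104 + 51/125 = -12949/125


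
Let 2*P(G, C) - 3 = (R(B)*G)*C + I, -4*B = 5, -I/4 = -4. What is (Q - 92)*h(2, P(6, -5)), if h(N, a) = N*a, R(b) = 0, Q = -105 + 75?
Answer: -2318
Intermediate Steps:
Q = -30
I = 16 (I = -4*(-4) = 16)
B = -5/4 (B = -¼*5 = -5/4 ≈ -1.2500)
P(G, C) = 19/2 (P(G, C) = 3/2 + ((0*G)*C + 16)/2 = 3/2 + (0*C + 16)/2 = 3/2 + (0 + 16)/2 = 3/2 + (½)*16 = 3/2 + 8 = 19/2)
(Q - 92)*h(2, P(6, -5)) = (-30 - 92)*(2*(19/2)) = -122*19 = -2318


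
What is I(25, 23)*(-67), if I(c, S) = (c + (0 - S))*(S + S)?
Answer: -6164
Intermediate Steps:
I(c, S) = 2*S*(c - S) (I(c, S) = (c - S)*(2*S) = 2*S*(c - S))
I(25, 23)*(-67) = (2*23*(25 - 1*23))*(-67) = (2*23*(25 - 23))*(-67) = (2*23*2)*(-67) = 92*(-67) = -6164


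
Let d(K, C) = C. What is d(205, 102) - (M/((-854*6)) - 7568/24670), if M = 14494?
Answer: 3322517893/31602270 ≈ 105.14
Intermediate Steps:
d(205, 102) - (M/((-854*6)) - 7568/24670) = 102 - (14494/((-854*6)) - 7568/24670) = 102 - (14494/(-5124) - 7568*1/24670) = 102 - (14494*(-1/5124) - 3784/12335) = 102 - (-7247/2562 - 3784/12335) = 102 - 1*(-99086353/31602270) = 102 + 99086353/31602270 = 3322517893/31602270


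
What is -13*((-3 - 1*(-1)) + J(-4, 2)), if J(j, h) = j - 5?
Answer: 143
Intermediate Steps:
J(j, h) = -5 + j
-13*((-3 - 1*(-1)) + J(-4, 2)) = -13*((-3 - 1*(-1)) + (-5 - 4)) = -13*((-3 + 1) - 9) = -13*(-2 - 9) = -13*(-11) = 143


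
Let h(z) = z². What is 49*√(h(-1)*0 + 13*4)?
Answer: 98*√13 ≈ 353.34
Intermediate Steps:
49*√(h(-1)*0 + 13*4) = 49*√((-1)²*0 + 13*4) = 49*√(1*0 + 52) = 49*√(0 + 52) = 49*√52 = 49*(2*√13) = 98*√13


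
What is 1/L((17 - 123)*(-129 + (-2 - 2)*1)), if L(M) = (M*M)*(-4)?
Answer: -1/795014416 ≈ -1.2578e-9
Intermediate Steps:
L(M) = -4*M² (L(M) = M²*(-4) = -4*M²)
1/L((17 - 123)*(-129 + (-2 - 2)*1)) = 1/(-4*(-129 + (-2 - 2)*1)²*(17 - 123)²) = 1/(-4*11236*(-129 - 4*1)²) = 1/(-4*11236*(-129 - 4)²) = 1/(-4*(-106*(-133))²) = 1/(-4*14098²) = 1/(-4*198753604) = 1/(-795014416) = -1/795014416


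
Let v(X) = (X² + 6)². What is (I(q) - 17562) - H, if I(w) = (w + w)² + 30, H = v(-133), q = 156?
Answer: -313033213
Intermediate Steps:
v(X) = (6 + X²)²
H = 313113025 (H = (6 + (-133)²)² = (6 + 17689)² = 17695² = 313113025)
I(w) = 30 + 4*w² (I(w) = (2*w)² + 30 = 4*w² + 30 = 30 + 4*w²)
(I(q) - 17562) - H = ((30 + 4*156²) - 17562) - 1*313113025 = ((30 + 4*24336) - 17562) - 313113025 = ((30 + 97344) - 17562) - 313113025 = (97374 - 17562) - 313113025 = 79812 - 313113025 = -313033213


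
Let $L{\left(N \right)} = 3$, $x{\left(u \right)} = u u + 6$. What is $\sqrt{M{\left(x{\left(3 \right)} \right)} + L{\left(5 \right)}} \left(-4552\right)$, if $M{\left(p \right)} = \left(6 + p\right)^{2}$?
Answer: $- 9104 \sqrt{111} \approx -95917.0$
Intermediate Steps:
$x{\left(u \right)} = 6 + u^{2}$ ($x{\left(u \right)} = u^{2} + 6 = 6 + u^{2}$)
$\sqrt{M{\left(x{\left(3 \right)} \right)} + L{\left(5 \right)}} \left(-4552\right) = \sqrt{\left(6 + \left(6 + 3^{2}\right)\right)^{2} + 3} \left(-4552\right) = \sqrt{\left(6 + \left(6 + 9\right)\right)^{2} + 3} \left(-4552\right) = \sqrt{\left(6 + 15\right)^{2} + 3} \left(-4552\right) = \sqrt{21^{2} + 3} \left(-4552\right) = \sqrt{441 + 3} \left(-4552\right) = \sqrt{444} \left(-4552\right) = 2 \sqrt{111} \left(-4552\right) = - 9104 \sqrt{111}$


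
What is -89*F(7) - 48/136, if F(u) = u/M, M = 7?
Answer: -1519/17 ≈ -89.353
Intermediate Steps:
F(u) = u/7
-89*F(7) - 48/136 = -89*7/7 - 48/136 = -89*1 - 48*1/136 = -89 - 6/17 = -1519/17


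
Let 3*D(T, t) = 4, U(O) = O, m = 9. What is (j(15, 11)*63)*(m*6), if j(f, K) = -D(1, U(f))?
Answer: -4536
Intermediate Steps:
D(T, t) = 4/3 (D(T, t) = (⅓)*4 = 4/3)
j(f, K) = -4/3 (j(f, K) = -1*4/3 = -4/3)
(j(15, 11)*63)*(m*6) = (-4/3*63)*(9*6) = -84*54 = -4536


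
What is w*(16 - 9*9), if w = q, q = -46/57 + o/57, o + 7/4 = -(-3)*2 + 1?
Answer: 10595/228 ≈ 46.469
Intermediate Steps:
o = 21/4 (o = -7/4 + (-(-3)*2 + 1) = -7/4 + (-3*(-2) + 1) = -7/4 + (6 + 1) = -7/4 + 7 = 21/4 ≈ 5.2500)
q = -163/228 (q = -46/57 + (21/4)/57 = -46*1/57 + (21/4)*(1/57) = -46/57 + 7/76 = -163/228 ≈ -0.71491)
w = -163/228 ≈ -0.71491
w*(16 - 9*9) = -163*(16 - 9*9)/228 = -163*(16 - 81)/228 = -163/228*(-65) = 10595/228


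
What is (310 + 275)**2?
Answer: 342225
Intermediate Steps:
(310 + 275)**2 = 585**2 = 342225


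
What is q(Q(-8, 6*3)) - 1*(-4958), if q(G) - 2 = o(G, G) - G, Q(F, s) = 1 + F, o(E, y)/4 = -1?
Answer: 4963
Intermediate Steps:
o(E, y) = -4 (o(E, y) = 4*(-1) = -4)
q(G) = -2 - G (q(G) = 2 + (-4 - G) = -2 - G)
q(Q(-8, 6*3)) - 1*(-4958) = (-2 - (1 - 8)) - 1*(-4958) = (-2 - 1*(-7)) + 4958 = (-2 + 7) + 4958 = 5 + 4958 = 4963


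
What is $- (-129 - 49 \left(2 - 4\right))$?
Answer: $31$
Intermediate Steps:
$- (-129 - 49 \left(2 - 4\right)) = - (-129 - -98) = - (-129 + 98) = \left(-1\right) \left(-31\right) = 31$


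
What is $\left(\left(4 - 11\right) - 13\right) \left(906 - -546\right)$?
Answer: $-29040$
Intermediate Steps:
$\left(\left(4 - 11\right) - 13\right) \left(906 - -546\right) = \left(-7 - 13\right) \left(906 + 546\right) = \left(-20\right) 1452 = -29040$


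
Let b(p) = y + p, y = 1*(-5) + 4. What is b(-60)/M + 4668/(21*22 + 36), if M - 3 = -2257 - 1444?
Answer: 2882107/306934 ≈ 9.3900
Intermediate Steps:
M = -3698 (M = 3 + (-2257 - 1444) = 3 - 3701 = -3698)
y = -1 (y = -5 + 4 = -1)
b(p) = -1 + p
b(-60)/M + 4668/(21*22 + 36) = (-1 - 60)/(-3698) + 4668/(21*22 + 36) = -61*(-1/3698) + 4668/(462 + 36) = 61/3698 + 4668/498 = 61/3698 + 4668*(1/498) = 61/3698 + 778/83 = 2882107/306934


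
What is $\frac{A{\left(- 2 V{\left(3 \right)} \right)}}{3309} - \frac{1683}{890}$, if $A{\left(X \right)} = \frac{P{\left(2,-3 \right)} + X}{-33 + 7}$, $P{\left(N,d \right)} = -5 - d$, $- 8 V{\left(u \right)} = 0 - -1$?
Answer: $- \frac{289587329}{153140520} \approx -1.891$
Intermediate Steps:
$V{\left(u \right)} = - \frac{1}{8}$ ($V{\left(u \right)} = - \frac{0 - -1}{8} = - \frac{0 + 1}{8} = \left(- \frac{1}{8}\right) 1 = - \frac{1}{8}$)
$A{\left(X \right)} = \frac{1}{13} - \frac{X}{26}$ ($A{\left(X \right)} = \frac{\left(-5 - -3\right) + X}{-33 + 7} = \frac{\left(-5 + 3\right) + X}{-26} = \left(-2 + X\right) \left(- \frac{1}{26}\right) = \frac{1}{13} - \frac{X}{26}$)
$\frac{A{\left(- 2 V{\left(3 \right)} \right)}}{3309} - \frac{1683}{890} = \frac{\frac{1}{13} - \frac{\left(-2\right) \left(- \frac{1}{8}\right)}{26}}{3309} - \frac{1683}{890} = \left(\frac{1}{13} - \frac{1}{104}\right) \frac{1}{3309} - \frac{1683}{890} = \frac{7}{104} \cdot \frac{1}{3309} - \frac{1683}{890} = \frac{7}{344136} - \frac{1683}{890} = - \frac{289587329}{153140520}$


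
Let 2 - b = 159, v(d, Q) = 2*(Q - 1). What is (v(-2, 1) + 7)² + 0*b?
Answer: 49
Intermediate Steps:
v(d, Q) = -2 + 2*Q (v(d, Q) = 2*(-1 + Q) = -2 + 2*Q)
b = -157 (b = 2 - 1*159 = 2 - 159 = -157)
(v(-2, 1) + 7)² + 0*b = ((-2 + 2*1) + 7)² + 0*(-157) = ((-2 + 2) + 7)² + 0 = (0 + 7)² + 0 = 7² + 0 = 49 + 0 = 49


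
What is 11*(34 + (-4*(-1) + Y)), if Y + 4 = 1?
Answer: 385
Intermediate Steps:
Y = -3 (Y = -4 + 1 = -3)
11*(34 + (-4*(-1) + Y)) = 11*(34 + (-4*(-1) - 3)) = 11*(34 + (4 - 3)) = 11*(34 + 1) = 11*35 = 385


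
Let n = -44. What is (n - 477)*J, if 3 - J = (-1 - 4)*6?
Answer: -17193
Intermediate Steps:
J = 33 (J = 3 - (-1 - 4)*6 = 3 - (-5)*6 = 3 - 1*(-30) = 3 + 30 = 33)
(n - 477)*J = (-44 - 477)*33 = -521*33 = -17193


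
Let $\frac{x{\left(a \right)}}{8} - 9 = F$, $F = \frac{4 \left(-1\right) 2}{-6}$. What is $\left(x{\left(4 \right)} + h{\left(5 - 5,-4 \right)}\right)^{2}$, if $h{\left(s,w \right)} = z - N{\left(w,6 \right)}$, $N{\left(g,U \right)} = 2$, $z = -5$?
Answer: $\frac{51529}{9} \approx 5725.4$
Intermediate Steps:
$h{\left(s,w \right)} = -7$ ($h{\left(s,w \right)} = -5 - 2 = -7$)
$F = \frac{4}{3}$ ($F = \left(-4\right) 2 \left(- \frac{1}{6}\right) = \left(-8\right) \left(- \frac{1}{6}\right) = \frac{4}{3} \approx 1.3333$)
$x{\left(a \right)} = \frac{248}{3}$ ($x{\left(a \right)} = 72 + 8 \cdot \frac{4}{3} = 72 + \frac{32}{3} = \frac{248}{3}$)
$\left(x{\left(4 \right)} + h{\left(5 - 5,-4 \right)}\right)^{2} = \left(\frac{248}{3} - 7\right)^{2} = \left(\frac{227}{3}\right)^{2} = \frac{51529}{9}$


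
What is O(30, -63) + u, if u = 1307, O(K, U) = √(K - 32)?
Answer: 1307 + I*√2 ≈ 1307.0 + 1.4142*I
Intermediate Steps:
O(K, U) = √(-32 + K)
O(30, -63) + u = √(-32 + 30) + 1307 = √(-2) + 1307 = I*√2 + 1307 = 1307 + I*√2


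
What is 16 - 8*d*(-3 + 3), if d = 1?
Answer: 16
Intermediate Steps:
16 - 8*d*(-3 + 3) = 16 - 8*(-3 + 3) = 16 - 8*0 = 16 + 0 = 16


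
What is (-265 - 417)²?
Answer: 465124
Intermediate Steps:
(-265 - 417)² = (-682)² = 465124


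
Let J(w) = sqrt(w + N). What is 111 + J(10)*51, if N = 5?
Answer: 111 + 51*sqrt(15) ≈ 308.52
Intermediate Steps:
J(w) = sqrt(5 + w) (J(w) = sqrt(w + 5) = sqrt(5 + w))
111 + J(10)*51 = 111 + sqrt(5 + 10)*51 = 111 + sqrt(15)*51 = 111 + 51*sqrt(15)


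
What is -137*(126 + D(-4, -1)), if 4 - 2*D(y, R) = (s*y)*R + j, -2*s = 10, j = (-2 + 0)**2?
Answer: -18632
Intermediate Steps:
j = 4 (j = (-2)**2 = 4)
s = -5 (s = -1/2*10 = -5)
D(y, R) = 5*R*y/2 (D(y, R) = 2 - ((-5*y)*R + 4)/2 = 2 - (-5*R*y + 4)/2 = 2 - (4 - 5*R*y)/2 = 2 + (-2 + 5*R*y/2) = 5*R*y/2)
-137*(126 + D(-4, -1)) = -137*(126 + (5/2)*(-1)*(-4)) = -137*(126 + 10) = -137*136 = -18632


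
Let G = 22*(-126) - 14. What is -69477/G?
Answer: 69477/2786 ≈ 24.938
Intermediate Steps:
G = -2786 (G = -2772 - 14 = -2786)
-69477/G = -69477/(-2786) = -69477*(-1/2786) = 69477/2786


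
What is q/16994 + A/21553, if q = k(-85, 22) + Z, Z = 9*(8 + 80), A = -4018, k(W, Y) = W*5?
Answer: -8624563/52324526 ≈ -0.16483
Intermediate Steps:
k(W, Y) = 5*W
Z = 792 (Z = 9*88 = 792)
q = 367 (q = 5*(-85) + 792 = -425 + 792 = 367)
q/16994 + A/21553 = 367/16994 - 4018/21553 = 367*(1/16994) - 4018*1/21553 = 367/16994 - 574/3079 = -8624563/52324526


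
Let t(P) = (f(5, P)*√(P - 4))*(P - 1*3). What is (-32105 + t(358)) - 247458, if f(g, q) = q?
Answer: -279563 + 127090*√354 ≈ 2.1116e+6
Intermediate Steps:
t(P) = P*√(-4 + P)*(-3 + P) (t(P) = (P*√(P - 4))*(P - 1*3) = (P*√(-4 + P))*(P - 3) = (P*√(-4 + P))*(-3 + P) = P*√(-4 + P)*(-3 + P))
(-32105 + t(358)) - 247458 = (-32105 + 358*√(-4 + 358)*(-3 + 358)) - 247458 = (-32105 + 358*√354*355) - 247458 = (-32105 + 127090*√354) - 247458 = -279563 + 127090*√354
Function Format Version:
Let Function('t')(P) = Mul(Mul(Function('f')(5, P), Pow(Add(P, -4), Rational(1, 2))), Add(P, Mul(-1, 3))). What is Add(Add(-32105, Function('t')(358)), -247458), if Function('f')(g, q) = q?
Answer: Add(-279563, Mul(127090, Pow(354, Rational(1, 2)))) ≈ 2.1116e+6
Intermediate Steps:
Function('t')(P) = Mul(P, Pow(Add(-4, P), Rational(1, 2)), Add(-3, P)) (Function('t')(P) = Mul(Mul(P, Pow(Add(P, -4), Rational(1, 2))), Add(P, Mul(-1, 3))) = Mul(Mul(P, Pow(Add(-4, P), Rational(1, 2))), Add(P, -3)) = Mul(Mul(P, Pow(Add(-4, P), Rational(1, 2))), Add(-3, P)) = Mul(P, Pow(Add(-4, P), Rational(1, 2)), Add(-3, P)))
Add(Add(-32105, Function('t')(358)), -247458) = Add(Add(-32105, Mul(358, Pow(Add(-4, 358), Rational(1, 2)), Add(-3, 358))), -247458) = Add(Add(-32105, Mul(358, Pow(354, Rational(1, 2)), 355)), -247458) = Add(Add(-32105, Mul(127090, Pow(354, Rational(1, 2)))), -247458) = Add(-279563, Mul(127090, Pow(354, Rational(1, 2))))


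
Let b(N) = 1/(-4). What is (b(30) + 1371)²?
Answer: 30063289/16 ≈ 1.8790e+6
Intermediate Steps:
b(N) = -¼
(b(30) + 1371)² = (-¼ + 1371)² = (5483/4)² = 30063289/16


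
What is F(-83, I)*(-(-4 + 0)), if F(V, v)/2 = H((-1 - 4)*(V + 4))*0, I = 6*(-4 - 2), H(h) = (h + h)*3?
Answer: 0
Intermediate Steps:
H(h) = 6*h (H(h) = (2*h)*3 = 6*h)
I = -36 (I = 6*(-6) = -36)
F(V, v) = 0 (F(V, v) = 2*((6*((-1 - 4)*(V + 4)))*0) = 2*((6*(-5*(4 + V)))*0) = 2*((6*(-20 - 5*V))*0) = 2*((-120 - 30*V)*0) = 2*0 = 0)
F(-83, I)*(-(-4 + 0)) = 0*(-(-4 + 0)) = 0*(-1*(-4)) = 0*4 = 0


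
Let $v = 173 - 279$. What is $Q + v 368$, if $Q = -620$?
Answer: $-39628$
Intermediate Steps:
$v = -106$ ($v = 173 - 279 = -106$)
$Q + v 368 = -620 - 39008 = -39628$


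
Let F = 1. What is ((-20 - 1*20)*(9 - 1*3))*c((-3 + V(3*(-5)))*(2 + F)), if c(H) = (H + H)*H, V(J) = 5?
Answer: -17280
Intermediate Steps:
c(H) = 2*H² (c(H) = (2*H)*H = 2*H²)
((-20 - 1*20)*(9 - 1*3))*c((-3 + V(3*(-5)))*(2 + F)) = ((-20 - 1*20)*(9 - 1*3))*(2*((-3 + 5)*(2 + 1))²) = ((-20 - 20)*(9 - 3))*(2*(2*3)²) = (-40*6)*(2*6²) = -480*36 = -240*72 = -17280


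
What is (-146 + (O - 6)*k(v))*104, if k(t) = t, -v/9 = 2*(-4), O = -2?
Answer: -75088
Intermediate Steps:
v = 72 (v = -18*(-4) = -9*(-8) = 72)
(-146 + (O - 6)*k(v))*104 = (-146 + (-2 - 6)*72)*104 = (-146 - 8*72)*104 = (-146 - 576)*104 = -722*104 = -75088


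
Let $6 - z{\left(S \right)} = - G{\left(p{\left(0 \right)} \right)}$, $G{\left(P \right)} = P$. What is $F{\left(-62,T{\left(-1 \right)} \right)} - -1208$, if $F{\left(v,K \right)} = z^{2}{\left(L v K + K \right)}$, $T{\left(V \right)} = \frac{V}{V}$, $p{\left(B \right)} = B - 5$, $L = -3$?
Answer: $1209$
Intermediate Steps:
$p{\left(B \right)} = -5 + B$
$z{\left(S \right)} = 1$ ($z{\left(S \right)} = 6 - - (-5 + 0) = 6 - \left(-1\right) \left(-5\right) = 6 - 5 = 1$)
$T{\left(V \right)} = 1$
$F{\left(v,K \right)} = 1$ ($F{\left(v,K \right)} = 1^{2} = 1$)
$F{\left(-62,T{\left(-1 \right)} \right)} - -1208 = 1 - -1208 = 1 + 1208 = 1209$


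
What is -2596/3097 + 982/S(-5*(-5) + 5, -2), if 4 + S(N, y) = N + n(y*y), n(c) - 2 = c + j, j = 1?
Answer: 2955586/102201 ≈ 28.919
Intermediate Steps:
n(c) = 3 + c (n(c) = 2 + (c + 1) = 2 + (1 + c) = 3 + c)
S(N, y) = -1 + N + y² (S(N, y) = -4 + (N + (3 + y*y)) = -4 + (N + (3 + y²)) = -4 + (3 + N + y²) = -1 + N + y²)
-2596/3097 + 982/S(-5*(-5) + 5, -2) = -2596/3097 + 982/(-1 + (-5*(-5) + 5) + (-2)²) = -2596*1/3097 + 982/(-1 + (25 + 5) + 4) = -2596/3097 + 982/(-1 + 30 + 4) = -2596/3097 + 982/33 = 2955586/102201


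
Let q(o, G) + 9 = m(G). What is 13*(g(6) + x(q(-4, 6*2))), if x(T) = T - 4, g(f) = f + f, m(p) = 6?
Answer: 65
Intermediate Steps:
g(f) = 2*f
q(o, G) = -3 (q(o, G) = -9 + 6 = -3)
x(T) = -4 + T
13*(g(6) + x(q(-4, 6*2))) = 13*(2*6 + (-4 - 3)) = 13*(12 - 7) = 13*5 = 65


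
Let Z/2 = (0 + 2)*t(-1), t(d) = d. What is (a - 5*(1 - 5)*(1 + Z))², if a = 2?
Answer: 3364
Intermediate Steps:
Z = -4 (Z = 2*((0 + 2)*(-1)) = 2*(2*(-1)) = 2*(-2) = -4)
(a - 5*(1 - 5)*(1 + Z))² = (2 - 5*(1 - 5)*(1 - 4))² = (2 - (-20)*(-3))² = (2 - 5*12)² = (2 - 60)² = (-58)² = 3364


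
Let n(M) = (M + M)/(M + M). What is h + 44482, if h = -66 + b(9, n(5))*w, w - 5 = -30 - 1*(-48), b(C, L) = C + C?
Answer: 44830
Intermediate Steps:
n(M) = 1 (n(M) = (2*M)/((2*M)) = (2*M)*(1/(2*M)) = 1)
b(C, L) = 2*C
w = 23 (w = 5 + (-30 - 1*(-48)) = 5 + (-30 + 48) = 5 + 18 = 23)
h = 348 (h = -66 + (2*9)*23 = -66 + 18*23 = -66 + 414 = 348)
h + 44482 = 348 + 44482 = 44830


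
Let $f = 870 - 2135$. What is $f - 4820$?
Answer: $-6085$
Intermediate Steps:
$f = -1265$
$f - 4820 = -1265 - 4820 = -6085$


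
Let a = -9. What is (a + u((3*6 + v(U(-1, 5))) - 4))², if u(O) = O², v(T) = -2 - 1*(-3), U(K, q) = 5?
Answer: 46656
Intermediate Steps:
v(T) = 1 (v(T) = -2 + 3 = 1)
(a + u((3*6 + v(U(-1, 5))) - 4))² = (-9 + ((3*6 + 1) - 4)²)² = (-9 + ((18 + 1) - 4)²)² = (-9 + (19 - 4)²)² = (-9 + 15²)² = (-9 + 225)² = 216² = 46656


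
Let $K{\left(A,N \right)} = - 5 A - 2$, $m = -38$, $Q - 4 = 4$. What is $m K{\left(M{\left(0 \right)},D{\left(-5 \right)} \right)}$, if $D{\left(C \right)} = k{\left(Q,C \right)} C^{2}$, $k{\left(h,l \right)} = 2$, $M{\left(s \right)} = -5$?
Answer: $-874$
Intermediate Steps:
$Q = 8$ ($Q = 4 + 4 = 8$)
$D{\left(C \right)} = 2 C^{2}$
$K{\left(A,N \right)} = -2 - 5 A$
$m K{\left(M{\left(0 \right)},D{\left(-5 \right)} \right)} = - 38 \left(-2 - -25\right) = - 38 \left(-2 + 25\right) = \left(-38\right) 23 = -874$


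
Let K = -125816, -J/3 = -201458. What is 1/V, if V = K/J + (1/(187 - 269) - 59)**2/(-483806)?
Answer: -983048018146728/211722727929179 ≈ -4.6431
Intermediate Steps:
J = 604374 (J = -3*(-201458) = 604374)
V = -211722727929179/983048018146728 (V = -125816/604374 + (1/(187 - 269) - 59)**2/(-483806) = -125816*1/604374 + (1/(-82) - 59)**2*(-1/483806) = -62908/302187 + (-1/82 - 59)**2*(-1/483806) = -62908/302187 + (-4839/82)**2*(-1/483806) = -62908/302187 + (23415921/6724)*(-1/483806) = -62908/302187 - 23415921/3253111544 = -211722727929179/983048018146728 ≈ -0.21537)
1/V = 1/(-211722727929179/983048018146728) = -983048018146728/211722727929179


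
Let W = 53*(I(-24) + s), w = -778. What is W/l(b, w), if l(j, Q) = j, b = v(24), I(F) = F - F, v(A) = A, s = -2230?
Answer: -59095/12 ≈ -4924.6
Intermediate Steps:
I(F) = 0
b = 24
W = -118190 (W = 53*(0 - 2230) = 53*(-2230) = -118190)
W/l(b, w) = -118190/24 = -118190*1/24 = -59095/12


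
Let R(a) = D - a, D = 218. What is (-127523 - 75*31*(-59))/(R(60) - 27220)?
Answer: -4826/13531 ≈ -0.35666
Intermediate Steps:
R(a) = 218 - a
(-127523 - 75*31*(-59))/(R(60) - 27220) = (-127523 - 75*31*(-59))/((218 - 1*60) - 27220) = (-127523 - 2325*(-59))/((218 - 60) - 27220) = (-127523 + 137175)/(158 - 27220) = 9652/(-27062) = 9652*(-1/27062) = -4826/13531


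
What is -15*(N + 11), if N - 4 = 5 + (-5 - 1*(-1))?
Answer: -240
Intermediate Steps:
N = 5 (N = 4 + (5 + (-5 - 1*(-1))) = 4 + (5 + (-5 + 1)) = 4 + (5 - 4) = 4 + 1 = 5)
-15*(N + 11) = -15*(5 + 11) = -15*16 = -240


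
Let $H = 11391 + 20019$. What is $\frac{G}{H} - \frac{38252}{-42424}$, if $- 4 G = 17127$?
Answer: $\frac{56658131}{74029880} \approx 0.76534$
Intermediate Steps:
$G = - \frac{17127}{4}$ ($G = \left(- \frac{1}{4}\right) 17127 = - \frac{17127}{4} \approx -4281.8$)
$H = 31410$
$\frac{G}{H} - \frac{38252}{-42424} = - \frac{17127}{4 \cdot 31410} - \frac{38252}{-42424} = \left(- \frac{17127}{4}\right) \frac{1}{31410} - - \frac{9563}{10606} = - \frac{1903}{13960} + \frac{9563}{10606} = \frac{56658131}{74029880}$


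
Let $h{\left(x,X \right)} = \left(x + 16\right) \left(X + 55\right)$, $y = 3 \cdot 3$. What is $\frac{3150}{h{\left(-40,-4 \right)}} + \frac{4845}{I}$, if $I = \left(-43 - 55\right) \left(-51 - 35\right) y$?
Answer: $- \frac{269680}{107457} \approx -2.5097$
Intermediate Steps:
$y = 9$
$h{\left(x,X \right)} = \left(16 + x\right) \left(55 + X\right)$
$I = 75852$ ($I = \left(-43 - 55\right) \left(-51 - 35\right) 9 = \left(-98\right) \left(-86\right) 9 = 8428 \cdot 9 = 75852$)
$\frac{3150}{h{\left(-40,-4 \right)}} + \frac{4845}{I} = \frac{3150}{880 + 16 \left(-4\right) + 55 \left(-40\right) - -160} + \frac{4845}{75852} = \frac{3150}{880 - 64 - 2200 + 160} + 4845 \cdot \frac{1}{75852} = \frac{3150}{-1224} + \frac{1615}{25284} = 3150 \left(- \frac{1}{1224}\right) + \frac{1615}{25284} = - \frac{175}{68} + \frac{1615}{25284} = - \frac{269680}{107457}$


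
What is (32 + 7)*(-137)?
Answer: -5343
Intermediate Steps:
(32 + 7)*(-137) = 39*(-137) = -5343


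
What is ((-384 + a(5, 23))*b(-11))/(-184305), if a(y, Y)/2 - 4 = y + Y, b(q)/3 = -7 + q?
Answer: -1152/12287 ≈ -0.093758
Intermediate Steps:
b(q) = -21 + 3*q (b(q) = 3*(-7 + q) = -21 + 3*q)
a(y, Y) = 8 + 2*Y + 2*y (a(y, Y) = 8 + 2*(y + Y) = 8 + 2*(Y + y) = 8 + (2*Y + 2*y) = 8 + 2*Y + 2*y)
((-384 + a(5, 23))*b(-11))/(-184305) = ((-384 + (8 + 2*23 + 2*5))*(-21 + 3*(-11)))/(-184305) = ((-384 + (8 + 46 + 10))*(-21 - 33))*(-1/184305) = ((-384 + 64)*(-54))*(-1/184305) = -320*(-54)*(-1/184305) = 17280*(-1/184305) = -1152/12287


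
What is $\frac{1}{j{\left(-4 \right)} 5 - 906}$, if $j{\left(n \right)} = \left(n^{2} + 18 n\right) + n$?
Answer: $- \frac{1}{1206} \approx -0.00082919$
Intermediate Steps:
$j{\left(n \right)} = n^{2} + 19 n$
$\frac{1}{j{\left(-4 \right)} 5 - 906} = \frac{1}{- 4 \left(19 - 4\right) 5 - 906} = \frac{1}{\left(-4\right) 15 \cdot 5 - 906} = \frac{1}{\left(-60\right) 5 - 906} = \frac{1}{-300 - 906} = \frac{1}{-1206} = - \frac{1}{1206}$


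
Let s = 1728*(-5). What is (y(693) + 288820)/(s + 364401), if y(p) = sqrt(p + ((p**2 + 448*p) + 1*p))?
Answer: 41260/50823 + sqrt(9779)/39529 ≈ 0.81434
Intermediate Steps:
s = -8640
y(p) = sqrt(p**2 + 450*p) (y(p) = sqrt(p + ((p**2 + 448*p) + p)) = sqrt(p + (p**2 + 449*p)) = sqrt(p**2 + 450*p))
(y(693) + 288820)/(s + 364401) = (sqrt(693*(450 + 693)) + 288820)/(-8640 + 364401) = (sqrt(693*1143) + 288820)/355761 = (sqrt(792099) + 288820)*(1/355761) = (9*sqrt(9779) + 288820)*(1/355761) = (288820 + 9*sqrt(9779))*(1/355761) = 41260/50823 + sqrt(9779)/39529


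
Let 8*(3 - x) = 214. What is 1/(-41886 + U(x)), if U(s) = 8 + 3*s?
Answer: -4/167797 ≈ -2.3838e-5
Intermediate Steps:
x = -95/4 (x = 3 - ⅛*214 = 3 - 107/4 = -95/4 ≈ -23.750)
1/(-41886 + U(x)) = 1/(-41886 + (8 + 3*(-95/4))) = 1/(-41886 + (8 - 285/4)) = 1/(-41886 - 253/4) = 1/(-167797/4) = -4/167797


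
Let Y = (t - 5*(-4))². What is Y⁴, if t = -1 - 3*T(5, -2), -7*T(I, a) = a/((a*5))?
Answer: 39647124977164946046976/2251875390625 ≈ 1.7606e+10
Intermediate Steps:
T(I, a) = -1/35 (T(I, a) = -a/(7*(a*5)) = -a/(7*(5*a)) = -a*1/(5*a)/7 = -⅐*⅕ = -1/35)
t = -32/35 (t = -1 - 3*(-1/35) = -1 + 3/35 = -32/35 ≈ -0.91429)
Y = 446224/1225 (Y = (-32/35 - 5*(-4))² = (-32/35 + 20)² = (668/35)² = 446224/1225 ≈ 364.26)
Y⁴ = (446224/1225)⁴ = 39647124977164946046976/2251875390625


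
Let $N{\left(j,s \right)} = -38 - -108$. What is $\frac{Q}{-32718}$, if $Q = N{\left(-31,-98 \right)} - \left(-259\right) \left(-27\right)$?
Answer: $\frac{989}{4674} \approx 0.2116$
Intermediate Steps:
$N{\left(j,s \right)} = 70$ ($N{\left(j,s \right)} = -38 + 108 = 70$)
$Q = -6923$ ($Q = 70 - \left(-259\right) \left(-27\right) = 70 - 6993 = -6923$)
$\frac{Q}{-32718} = - \frac{6923}{-32718} = \left(-6923\right) \left(- \frac{1}{32718}\right) = \frac{989}{4674}$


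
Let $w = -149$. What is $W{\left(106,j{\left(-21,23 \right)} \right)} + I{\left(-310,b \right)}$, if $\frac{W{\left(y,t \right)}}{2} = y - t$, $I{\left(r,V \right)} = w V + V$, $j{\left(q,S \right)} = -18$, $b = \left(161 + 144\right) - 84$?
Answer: $-32460$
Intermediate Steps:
$b = 221$ ($b = 305 - 84 = 221$)
$I{\left(r,V \right)} = - 148 V$ ($I{\left(r,V \right)} = - 149 V + V = - 148 V$)
$W{\left(y,t \right)} = - 2 t + 2 y$ ($W{\left(y,t \right)} = 2 \left(y - t\right) = - 2 t + 2 y$)
$W{\left(106,j{\left(-21,23 \right)} \right)} + I{\left(-310,b \right)} = \left(\left(-2\right) \left(-18\right) + 2 \cdot 106\right) - 32708 = \left(36 + 212\right) - 32708 = 248 - 32708 = -32460$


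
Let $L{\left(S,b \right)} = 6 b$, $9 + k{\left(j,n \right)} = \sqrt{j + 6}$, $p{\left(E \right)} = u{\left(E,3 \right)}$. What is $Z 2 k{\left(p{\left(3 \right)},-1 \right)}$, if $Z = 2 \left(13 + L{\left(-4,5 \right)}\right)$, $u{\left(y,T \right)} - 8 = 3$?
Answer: $-1548 + 172 \sqrt{17} \approx -838.83$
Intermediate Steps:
$u{\left(y,T \right)} = 11$ ($u{\left(y,T \right)} = 8 + 3 = 11$)
$p{\left(E \right)} = 11$
$k{\left(j,n \right)} = -9 + \sqrt{6 + j}$ ($k{\left(j,n \right)} = -9 + \sqrt{j + 6} = -9 + \sqrt{6 + j}$)
$Z = 86$ ($Z = 2 \left(13 + 6 \cdot 5\right) = 2 \left(13 + 30\right) = 2 \cdot 43 = 86$)
$Z 2 k{\left(p{\left(3 \right)},-1 \right)} = 86 \cdot 2 \left(-9 + \sqrt{6 + 11}\right) = 86 \cdot 2 \left(-9 + \sqrt{17}\right) = 86 \left(-18 + 2 \sqrt{17}\right) = -1548 + 172 \sqrt{17}$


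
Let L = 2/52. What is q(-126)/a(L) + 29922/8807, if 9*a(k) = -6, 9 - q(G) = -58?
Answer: -1710363/17614 ≈ -97.102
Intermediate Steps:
L = 1/26 (L = 2*(1/52) = 1/26 ≈ 0.038462)
q(G) = 67 (q(G) = 9 - 1*(-58) = 9 + 58 = 67)
a(k) = -2/3 (a(k) = (1/9)*(-6) = -2/3)
q(-126)/a(L) + 29922/8807 = 67/(-2/3) + 29922/8807 = 67*(-3/2) + 29922*(1/8807) = -201/2 + 29922/8807 = -1710363/17614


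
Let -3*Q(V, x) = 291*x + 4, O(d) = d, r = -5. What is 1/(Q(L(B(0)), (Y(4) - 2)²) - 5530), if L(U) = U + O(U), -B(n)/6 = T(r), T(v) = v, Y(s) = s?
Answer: -3/17758 ≈ -0.00016894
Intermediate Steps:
B(n) = 30 (B(n) = -6*(-5) = 30)
L(U) = 2*U (L(U) = U + U = 2*U)
Q(V, x) = -4/3 - 97*x (Q(V, x) = -(291*x + 4)/3 = -(4 + 291*x)/3 = -4/3 - 97*x)
1/(Q(L(B(0)), (Y(4) - 2)²) - 5530) = 1/((-4/3 - 97*(4 - 2)²) - 5530) = 1/((-4/3 - 97*2²) - 5530) = 1/((-4/3 - 97*4) - 5530) = 1/((-4/3 - 388) - 5530) = 1/(-1168/3 - 5530) = 1/(-17758/3) = -3/17758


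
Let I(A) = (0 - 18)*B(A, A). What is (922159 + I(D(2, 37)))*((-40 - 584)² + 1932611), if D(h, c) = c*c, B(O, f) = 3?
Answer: 2141115822635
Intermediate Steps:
D(h, c) = c²
I(A) = -54 (I(A) = (0 - 18)*3 = -18*3 = -54)
(922159 + I(D(2, 37)))*((-40 - 584)² + 1932611) = (922159 - 54)*((-40 - 584)² + 1932611) = 922105*((-624)² + 1932611) = 922105*(389376 + 1932611) = 922105*2321987 = 2141115822635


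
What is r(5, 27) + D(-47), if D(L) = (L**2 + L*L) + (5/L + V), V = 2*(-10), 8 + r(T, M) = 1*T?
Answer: 206560/47 ≈ 4394.9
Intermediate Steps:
r(T, M) = -8 + T (r(T, M) = -8 + 1*T = -8 + T)
V = -20
D(L) = -20 + 2*L**2 + 5/L (D(L) = (L**2 + L*L) + (5/L - 20) = (L**2 + L**2) + (-20 + 5/L) = 2*L**2 + (-20 + 5/L) = -20 + 2*L**2 + 5/L)
r(5, 27) + D(-47) = (-8 + 5) + (-20 + 2*(-47)**2 + 5/(-47)) = -3 + (-20 + 2*2209 + 5*(-1/47)) = -3 + (-20 + 4418 - 5/47) = -3 + 206701/47 = 206560/47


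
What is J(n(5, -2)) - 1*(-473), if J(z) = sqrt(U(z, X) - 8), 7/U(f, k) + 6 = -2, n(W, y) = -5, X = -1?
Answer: 473 + I*sqrt(142)/4 ≈ 473.0 + 2.9791*I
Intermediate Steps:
U(f, k) = -7/8 (U(f, k) = 7/(-6 - 2) = 7/(-8) = 7*(-1/8) = -7/8)
J(z) = I*sqrt(142)/4 (J(z) = sqrt(-7/8 - 8) = sqrt(-71/8) = I*sqrt(142)/4)
J(n(5, -2)) - 1*(-473) = I*sqrt(142)/4 - 1*(-473) = I*sqrt(142)/4 + 473 = 473 + I*sqrt(142)/4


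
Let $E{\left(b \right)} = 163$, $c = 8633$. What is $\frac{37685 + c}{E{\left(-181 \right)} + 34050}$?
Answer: $\frac{46318}{34213} \approx 1.3538$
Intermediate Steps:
$\frac{37685 + c}{E{\left(-181 \right)} + 34050} = \frac{37685 + 8633}{163 + 34050} = \frac{46318}{34213}$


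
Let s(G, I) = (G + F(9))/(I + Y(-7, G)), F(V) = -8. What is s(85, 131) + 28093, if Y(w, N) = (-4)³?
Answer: 1882308/67 ≈ 28094.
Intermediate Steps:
Y(w, N) = -64
s(G, I) = (-8 + G)/(-64 + I) (s(G, I) = (G - 8)/(I - 64) = (-8 + G)/(-64 + I))
s(85, 131) + 28093 = (-8 + 85)/(-64 + 131) + 28093 = 77/67 + 28093 = 1882308/67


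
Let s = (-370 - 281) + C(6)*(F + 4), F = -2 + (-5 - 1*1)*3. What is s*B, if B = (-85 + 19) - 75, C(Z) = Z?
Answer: 105327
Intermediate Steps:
F = -20 (F = -2 + (-5 - 1)*3 = -2 - 6*3 = -2 - 18 = -20)
s = -747 (s = (-370 - 281) + 6*(-20 + 4) = -651 + 6*(-16) = -651 - 96 = -747)
B = -141 (B = -66 - 75 = -141)
s*B = -747*(-141) = 105327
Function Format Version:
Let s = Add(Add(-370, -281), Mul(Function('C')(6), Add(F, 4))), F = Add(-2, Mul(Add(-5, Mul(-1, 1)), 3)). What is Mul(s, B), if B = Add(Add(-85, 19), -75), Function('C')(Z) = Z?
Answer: 105327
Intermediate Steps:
F = -20 (F = Add(-2, Mul(Add(-5, -1), 3)) = Add(-2, Mul(-6, 3)) = Add(-2, -18) = -20)
s = -747 (s = Add(Add(-370, -281), Mul(6, Add(-20, 4))) = Add(-651, Mul(6, -16)) = Add(-651, -96) = -747)
B = -141 (B = Add(-66, -75) = -141)
Mul(s, B) = Mul(-747, -141) = 105327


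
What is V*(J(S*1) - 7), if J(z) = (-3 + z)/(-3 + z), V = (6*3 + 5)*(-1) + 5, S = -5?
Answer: 108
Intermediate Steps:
V = -18 (V = (18 + 5)*(-1) + 5 = 23*(-1) + 5 = -23 + 5 = -18)
J(z) = 1
V*(J(S*1) - 7) = -18*(1 - 7) = -18*(-6) = 108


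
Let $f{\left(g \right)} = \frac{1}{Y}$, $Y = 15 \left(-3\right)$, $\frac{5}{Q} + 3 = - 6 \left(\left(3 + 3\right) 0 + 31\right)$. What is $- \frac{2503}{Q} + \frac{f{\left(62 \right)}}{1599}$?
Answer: $\frac{6807907196}{71955} \approx 94613.0$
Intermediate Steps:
$Q = - \frac{5}{189}$ ($Q = \frac{5}{-3 - 6 \left(\left(3 + 3\right) 0 + 31\right)} = \frac{5}{-3 - 6 \left(6 \cdot 0 + 31\right)} = \frac{5}{-3 - 6 \left(0 + 31\right)} = \frac{5}{-3 - 186} = \frac{5}{-189} = 5 \left(- \frac{1}{189}\right) = - \frac{5}{189} \approx -0.026455$)
$Y = -45$
$f{\left(g \right)} = - \frac{1}{45}$ ($f{\left(g \right)} = \frac{1}{-45} = - \frac{1}{45}$)
$- \frac{2503}{Q} + \frac{f{\left(62 \right)}}{1599} = - \frac{2503}{- \frac{5}{189}} - \frac{1}{45 \cdot 1599} = \left(-2503\right) \left(- \frac{189}{5}\right) - \frac{1}{71955} = \frac{473067}{5} - \frac{1}{71955} = \frac{6807907196}{71955}$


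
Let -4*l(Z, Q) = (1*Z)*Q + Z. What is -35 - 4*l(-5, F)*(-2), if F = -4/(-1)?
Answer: 15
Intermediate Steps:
F = 4 (F = -4*(-1) = 4)
l(Z, Q) = -Z/4 - Q*Z/4 (l(Z, Q) = -((1*Z)*Q + Z)/4 = -(Z*Q + Z)/4 = -(Q*Z + Z)/4 = -(Z + Q*Z)/4 = -Z/4 - Q*Z/4)
-35 - 4*l(-5, F)*(-2) = -35 - (-1)*(-5)*(1 + 4)*(-2) = -35 - (-1)*(-5)*5*(-2) = -35 - 4*25/4*(-2) = -35 - 25*(-2) = -35 + 50 = 15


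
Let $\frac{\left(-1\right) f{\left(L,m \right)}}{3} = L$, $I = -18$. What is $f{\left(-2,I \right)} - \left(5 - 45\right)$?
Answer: $46$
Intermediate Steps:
$f{\left(L,m \right)} = - 3 L$
$f{\left(-2,I \right)} - \left(5 - 45\right) = \left(-3\right) \left(-2\right) - \left(5 - 45\right) = 6 - \left(5 - 45\right) = 6 - -40 = 6 + 40 = 46$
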